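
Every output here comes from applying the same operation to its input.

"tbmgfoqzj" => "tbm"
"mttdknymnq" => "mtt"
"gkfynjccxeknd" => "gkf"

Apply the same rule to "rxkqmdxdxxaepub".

rxk

Looking at the pairs, the operation is to keep only the first 3 characters.
Applying that to "rxkqmdxdxxaepub" gives "rxk".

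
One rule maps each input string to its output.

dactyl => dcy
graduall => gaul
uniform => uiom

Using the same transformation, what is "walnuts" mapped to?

Looking at the pairs, the operation is to keep every other character starting from the first (positions 1st, 3rd, 5th, ...).
Doing the same to "walnuts": "wlus".

wlus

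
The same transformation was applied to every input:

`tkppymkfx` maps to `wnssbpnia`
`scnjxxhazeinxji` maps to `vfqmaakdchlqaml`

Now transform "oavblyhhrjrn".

The rule is to shift every letter 3 places forward in the alphabet (wrapping around).
Doing the same to "oavblyhhrjrn": "rdyeobkkumuq".

rdyeobkkumuq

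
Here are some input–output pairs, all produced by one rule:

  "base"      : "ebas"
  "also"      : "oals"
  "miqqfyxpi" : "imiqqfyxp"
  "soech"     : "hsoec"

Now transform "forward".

dforwar

Each output is the input with this applied: move the last character to the front.
Applying that to "forward" gives "dforwar".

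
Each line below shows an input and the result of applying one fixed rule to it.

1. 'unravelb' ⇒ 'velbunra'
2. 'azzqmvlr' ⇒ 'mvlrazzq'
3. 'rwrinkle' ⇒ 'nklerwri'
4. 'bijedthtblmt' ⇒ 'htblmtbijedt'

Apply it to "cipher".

hercip

The pattern: swap the front and back halves of the string.
For "cipher" the result is "hercip".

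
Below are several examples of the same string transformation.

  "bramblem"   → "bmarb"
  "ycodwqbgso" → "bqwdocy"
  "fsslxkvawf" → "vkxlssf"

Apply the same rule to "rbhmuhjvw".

The transformation: reverse the string, then delete the first 3 characters.
"rbhmuhjvw" → "wvjhumhbr" → "humhbr".
(Check on "fsslxkvawf": → "fwavkxlssf" → "vkxlssf" ✓)

humhbr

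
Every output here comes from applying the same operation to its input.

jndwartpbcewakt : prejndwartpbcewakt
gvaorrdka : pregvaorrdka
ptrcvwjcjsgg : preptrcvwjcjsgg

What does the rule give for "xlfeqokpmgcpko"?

Each output is the input with this applied: prepend "pre".
Doing the same to "xlfeqokpmgcpko": "prexlfeqokpmgcpko".

prexlfeqokpmgcpko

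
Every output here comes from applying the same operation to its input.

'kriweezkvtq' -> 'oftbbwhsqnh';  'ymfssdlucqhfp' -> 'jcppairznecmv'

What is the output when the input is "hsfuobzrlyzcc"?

pcrlywoivwzze

Looking at the pairs, the operation is to shift every letter 3 places backward in the alphabet (wrapping around), then move the first character to the end.
Starting from "hsfuobzrlyzcc": after the first operation, "epcrlywoivwzz"; after the second, "pcrlywoivwzze".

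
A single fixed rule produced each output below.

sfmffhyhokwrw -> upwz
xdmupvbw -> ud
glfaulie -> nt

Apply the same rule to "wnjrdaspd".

What's happening: keep one character in every 3, starting at position 3 (positions 3rd, 6th, 9th, ...), then shift every letter 8 places forward in the alphabet (wrapping around).
Applying both steps to "wnjrdaspd": "jad", then "ril".

ril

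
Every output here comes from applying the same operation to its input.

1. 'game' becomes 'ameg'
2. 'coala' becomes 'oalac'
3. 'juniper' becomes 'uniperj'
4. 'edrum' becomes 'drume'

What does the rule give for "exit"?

xite

The transformation: move the first character to the end.
On "exit" that produces "xite".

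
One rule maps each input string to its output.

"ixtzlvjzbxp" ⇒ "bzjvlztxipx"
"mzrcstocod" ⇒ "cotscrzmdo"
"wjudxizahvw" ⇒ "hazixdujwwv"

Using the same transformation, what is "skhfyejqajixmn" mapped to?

xijaqjeyfhksnm

Looking at the pairs, the operation is to move the last 2 characters to the front (rotate right by 2), then reverse the string.
Applying both steps to "skhfyejqajixmn": "mnskhfyejqajix", then "xijaqjeyfhksnm".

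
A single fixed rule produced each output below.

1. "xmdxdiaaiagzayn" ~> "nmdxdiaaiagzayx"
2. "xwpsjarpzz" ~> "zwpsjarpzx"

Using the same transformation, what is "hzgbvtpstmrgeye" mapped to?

ezgbvtpstmrgeyh

What's happening: swap the first and last characters.
So "hzgbvtpstmrgeye" becomes "ezgbvtpstmrgeyh".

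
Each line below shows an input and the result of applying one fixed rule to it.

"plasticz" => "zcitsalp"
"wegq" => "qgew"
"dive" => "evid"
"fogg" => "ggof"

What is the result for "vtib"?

What's happening: reverse the string.
On "vtib" that produces "bitv".

bitv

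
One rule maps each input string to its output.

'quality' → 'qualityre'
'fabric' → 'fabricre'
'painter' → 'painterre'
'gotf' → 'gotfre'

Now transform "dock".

The rule is to append "re".
For "dock" the result is "dockre".

dockre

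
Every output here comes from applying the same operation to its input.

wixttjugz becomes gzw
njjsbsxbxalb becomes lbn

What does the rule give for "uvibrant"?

In each case the input is transformed by: move the last 2 characters to the front (rotate right by 2), then keep only the first 3 characters.
Working it through for "uvibrant": intermediate "ntuvibra", final "ntu".
(Check on "njjsbsxbxalb": → "lbnjjsbsxbxa" → "lbn" ✓)

ntu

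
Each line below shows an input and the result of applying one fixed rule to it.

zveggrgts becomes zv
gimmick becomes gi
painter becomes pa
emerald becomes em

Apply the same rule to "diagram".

di

Each output is the input with this applied: keep only the first 2 characters.
So "diagram" becomes "di".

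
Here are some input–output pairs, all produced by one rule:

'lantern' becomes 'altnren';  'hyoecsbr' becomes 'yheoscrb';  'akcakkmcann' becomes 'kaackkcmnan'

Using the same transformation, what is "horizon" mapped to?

Rule — swap each adjacent pair of characters (1↔2, 3↔4, ...).
For "horizon" the result is "ohirozn".

ohirozn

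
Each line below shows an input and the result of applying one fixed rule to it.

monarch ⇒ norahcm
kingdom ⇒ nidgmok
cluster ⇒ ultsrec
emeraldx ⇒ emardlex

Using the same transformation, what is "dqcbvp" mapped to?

cqvbdp

The rule is to move the first character to the end, then swap each adjacent pair of characters (1↔2, 3↔4, ...).
"dqcbvp" → "cqvbdp".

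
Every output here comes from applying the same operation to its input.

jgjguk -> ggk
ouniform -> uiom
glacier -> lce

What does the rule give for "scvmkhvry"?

Rule — keep every other character starting from the second (positions 2nd, 4th, 6th, ...).
On "scvmkhvry" that produces "cmhr".

cmhr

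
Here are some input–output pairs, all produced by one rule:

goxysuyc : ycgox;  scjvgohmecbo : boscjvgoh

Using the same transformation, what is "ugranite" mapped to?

teugr

The pattern: move the last 2 characters to the front (rotate right by 2), then delete the last 3 characters.
"ugranite" → "teugrani" → "teugr".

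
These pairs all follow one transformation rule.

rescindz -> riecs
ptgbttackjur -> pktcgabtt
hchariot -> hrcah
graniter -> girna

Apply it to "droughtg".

Looking at the pairs, the operation is to delete the last 3 characters, then take characters alternately from the front and the back (1st, last, 2nd, 2nd-last, ...).
Working it through for "droughtg": intermediate "droug", final "dgruo".

dgruo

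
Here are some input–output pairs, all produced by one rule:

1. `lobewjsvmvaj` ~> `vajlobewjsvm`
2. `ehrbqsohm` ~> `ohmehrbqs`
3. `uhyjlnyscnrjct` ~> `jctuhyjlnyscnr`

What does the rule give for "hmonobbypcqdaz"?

The transformation: move the last 3 characters to the front (rotate right by 3).
So "hmonobbypcqdaz" becomes "dazhmonobbypcq".

dazhmonobbypcq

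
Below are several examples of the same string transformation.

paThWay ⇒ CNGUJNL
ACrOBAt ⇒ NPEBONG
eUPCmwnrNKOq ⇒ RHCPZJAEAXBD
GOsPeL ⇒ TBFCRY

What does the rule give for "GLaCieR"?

TYNPVRE

In each case the input is transformed by: shift every letter 13 places forward in the alphabet (wrapping around) — i.e. ROT13, then convert every letter to uppercase.
Doing the same to "GLaCieR": "TYNPVRE".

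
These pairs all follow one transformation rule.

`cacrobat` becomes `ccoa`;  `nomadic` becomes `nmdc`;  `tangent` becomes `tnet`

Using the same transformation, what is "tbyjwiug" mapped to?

Each output is the input with this applied: keep every other character starting from the first (positions 1st, 3rd, 5th, ...).
Applying that to "tbyjwiug" gives "tywu".

tywu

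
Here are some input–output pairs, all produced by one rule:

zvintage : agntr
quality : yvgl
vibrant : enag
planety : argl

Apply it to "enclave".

Looking at the pairs, the operation is to shift every letter 13 places forward in the alphabet (wrapping around) — i.e. ROT13, then delete the first 3 characters.
Working it through for "enclave": intermediate "rapynir", final "ynir".

ynir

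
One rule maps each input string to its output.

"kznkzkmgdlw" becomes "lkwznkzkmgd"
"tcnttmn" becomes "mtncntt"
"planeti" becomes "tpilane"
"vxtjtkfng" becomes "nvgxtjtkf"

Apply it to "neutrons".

nnseutro

The pattern: swap the first and last characters, then move the last 2 characters to the front (rotate right by 2).
Applying both steps to "neutrons": "seutronn", then "nnseutro".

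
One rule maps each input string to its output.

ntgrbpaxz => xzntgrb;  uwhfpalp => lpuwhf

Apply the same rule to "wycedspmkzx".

zxwycedsp

What's happening: move the last 2 characters to the front (rotate right by 2), then delete the last 2 characters.
Applying both steps to "wycedspmkzx": "zxwycedspmk", then "zxwycedsp".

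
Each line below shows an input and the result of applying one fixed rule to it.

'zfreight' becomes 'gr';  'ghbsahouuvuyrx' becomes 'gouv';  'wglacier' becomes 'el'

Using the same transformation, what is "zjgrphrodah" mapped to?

The rule is to sort the characters into alphabetical order, then keep one character in every 3, starting at position 3 (positions 3rd, 6th, 9th, ...).
Working it through for "zjgrphrodah": intermediate "adghhjoprrz", final "gjr".

gjr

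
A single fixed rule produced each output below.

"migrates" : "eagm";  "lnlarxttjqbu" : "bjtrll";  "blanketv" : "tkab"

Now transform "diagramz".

What's happening: reverse the string, then keep every other character starting from the second (positions 2nd, 4th, 6th, ...).
So "diagramz" becomes "mrad".

mrad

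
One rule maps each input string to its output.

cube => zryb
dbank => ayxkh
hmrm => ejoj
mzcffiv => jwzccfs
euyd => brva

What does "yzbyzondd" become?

vwyvwlkaa

The rule is to shift every letter 3 places backward in the alphabet (wrapping around).
"yzbyzondd" → "vwyvwlkaa".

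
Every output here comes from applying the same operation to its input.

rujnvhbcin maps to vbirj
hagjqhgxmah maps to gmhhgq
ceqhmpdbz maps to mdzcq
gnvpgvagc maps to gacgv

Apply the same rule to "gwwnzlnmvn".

Rule — keep every other character starting from the first (positions 1st, 3rd, 5th, ...), then move the last 3 characters to the front (rotate right by 3).
Applying that to "gwwnzlnmvn" gives "znvgw".

znvgw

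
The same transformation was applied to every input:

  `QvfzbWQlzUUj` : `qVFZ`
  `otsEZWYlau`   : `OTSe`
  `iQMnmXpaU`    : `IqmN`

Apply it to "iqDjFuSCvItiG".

IQdJ

Looking at the pairs, the operation is to flip the case of every letter, then keep only the first 4 characters.
For "iqDjFuSCvItiG", step one produces "IQdJfUscViTIg"; step two turns that into "IQdJ".
(Check on "otsEZWYlau": → "OTSezwyLAU" → "OTSe" ✓)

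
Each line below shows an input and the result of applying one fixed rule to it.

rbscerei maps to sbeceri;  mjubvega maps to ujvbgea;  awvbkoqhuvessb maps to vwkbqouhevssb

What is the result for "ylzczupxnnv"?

zlzcpunxvn

The transformation: delete the first character, then swap each adjacent pair of characters (1↔2, 3↔4, ...).
Applying both steps to "ylzczupxnnv": "lzczupxnnv", then "zlzcpunxvn".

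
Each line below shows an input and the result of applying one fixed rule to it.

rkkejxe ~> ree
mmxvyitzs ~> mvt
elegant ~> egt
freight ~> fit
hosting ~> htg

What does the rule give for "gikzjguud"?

Looking at the pairs, the operation is to keep one character in every 3, starting at position 1 (positions 1st, 4th, 7th, ...).
So "gikzjguud" becomes "gzu".

gzu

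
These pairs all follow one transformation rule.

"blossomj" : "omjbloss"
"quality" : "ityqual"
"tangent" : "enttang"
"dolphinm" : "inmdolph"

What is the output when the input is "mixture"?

uremixt

Looking at the pairs, the operation is to move the last 3 characters to the front (rotate right by 3).
On "mixture" that produces "uremixt".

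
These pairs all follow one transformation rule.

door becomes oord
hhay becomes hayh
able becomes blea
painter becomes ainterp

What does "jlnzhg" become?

What's happening: move the first character to the end.
"jlnzhg" → "lnzhgj".

lnzhgj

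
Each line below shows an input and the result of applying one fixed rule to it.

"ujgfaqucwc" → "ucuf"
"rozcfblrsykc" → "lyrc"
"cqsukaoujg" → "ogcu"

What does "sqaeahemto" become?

In each case the input is transformed by: keep one character in every 3, starting at position 1 (positions 1st, 4th, 7th, ...), then swap the front and back halves of the string.
Starting from "sqaeahemto": after the first operation, "seeo"; after the second, "eose".

eose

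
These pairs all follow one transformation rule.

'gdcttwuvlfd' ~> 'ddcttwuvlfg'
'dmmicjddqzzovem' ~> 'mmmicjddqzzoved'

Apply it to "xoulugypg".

Each output is the input with this applied: swap the first and last characters.
"xoulugypg" → "goulugypx".

goulugypx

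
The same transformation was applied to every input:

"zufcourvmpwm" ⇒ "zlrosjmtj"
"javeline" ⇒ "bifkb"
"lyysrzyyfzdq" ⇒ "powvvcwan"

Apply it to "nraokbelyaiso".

lhybivxfpl

Each output is the input with this applied: delete the first 3 characters, then shift every letter 3 places backward in the alphabet (wrapping around).
Starting from "nraokbelyaiso": after the first operation, "okbelyaiso"; after the second, "lhybivxfpl".
(Check on "zufcourvmpwm": → "courvmpwm" → "zlrosjmtj" ✓)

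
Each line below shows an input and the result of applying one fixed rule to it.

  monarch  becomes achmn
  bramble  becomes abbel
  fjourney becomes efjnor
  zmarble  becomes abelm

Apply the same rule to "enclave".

Looking at the pairs, the operation is to sort the characters into alphabetical order, then delete the last 2 characters.
Working it through for "enclave": intermediate "aceelnv", final "aceel".

aceel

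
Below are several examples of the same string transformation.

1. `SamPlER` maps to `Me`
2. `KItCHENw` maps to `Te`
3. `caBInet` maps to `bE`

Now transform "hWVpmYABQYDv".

vyqV

What's happening: keep one character in every 3, starting at position 3 (positions 3rd, 6th, 9th, ...), then flip the case of every letter.
"hWVpmYABQYDv" → "VYQv" → "vyqV".
(Check on "caBInet": → "Be" → "bE" ✓)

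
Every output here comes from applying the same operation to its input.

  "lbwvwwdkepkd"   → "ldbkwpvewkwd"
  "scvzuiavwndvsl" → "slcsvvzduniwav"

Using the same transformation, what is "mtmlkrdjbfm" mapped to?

Each output is the input with this applied: take characters alternately from the front and the back (1st, last, 2nd, 2nd-last, ...).
"mtmlkrdjbfm" → "mmtfmbljkdr".

mmtfmbljkdr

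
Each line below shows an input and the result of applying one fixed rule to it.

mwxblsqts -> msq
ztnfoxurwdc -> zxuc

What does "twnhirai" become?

Each output is the input with this applied: swap each adjacent pair of characters (1↔2, 3↔4, ...), then keep one character in every 3, starting at position 2 (positions 2nd, 5th, 8th, ...).
"twnhirai" → "wthnriia" → "tra".
(Check on "ztnfoxurwdc": → "tzfnxorudwc" → "zxuc" ✓)

tra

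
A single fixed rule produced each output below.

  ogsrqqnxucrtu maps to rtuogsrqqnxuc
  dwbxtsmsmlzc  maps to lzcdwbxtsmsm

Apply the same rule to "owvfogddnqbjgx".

jgxowvfogddnqb

The transformation: move the last 3 characters to the front (rotate right by 3).
So "owvfogddnqbjgx" becomes "jgxowvfogddnqb".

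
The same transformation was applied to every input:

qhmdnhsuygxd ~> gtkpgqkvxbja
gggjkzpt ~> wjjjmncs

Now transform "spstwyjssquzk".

nvsvwzbmvvtxc

Each output is the input with this applied: move the last character to the front, then shift every letter 3 places forward in the alphabet (wrapping around).
"spstwyjssquzk" → "nvsvwzbmvvtxc".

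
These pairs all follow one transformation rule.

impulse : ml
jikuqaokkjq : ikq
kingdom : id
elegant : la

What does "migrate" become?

ia

The transformation: take characters alternately from the front and the back (1st, last, 2nd, 2nd-last, ...), then keep one character in every 3, starting at position 3 (positions 3rd, 6th, 9th, ...).
Applying both steps to "migrate": "meitgar", then "ia".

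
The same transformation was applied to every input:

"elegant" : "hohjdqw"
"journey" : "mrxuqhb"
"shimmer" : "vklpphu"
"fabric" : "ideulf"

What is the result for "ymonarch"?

bprqdufk

What's happening: shift every letter 3 places forward in the alphabet (wrapping around).
Doing the same to "ymonarch": "bprqdufk".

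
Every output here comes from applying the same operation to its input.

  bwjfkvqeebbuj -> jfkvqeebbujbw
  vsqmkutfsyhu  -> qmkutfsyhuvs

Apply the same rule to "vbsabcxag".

sabcxagvb

Each output is the input with this applied: move the first 2 characters to the end (rotate left by 2).
Doing the same to "vbsabcxag": "sabcxagvb".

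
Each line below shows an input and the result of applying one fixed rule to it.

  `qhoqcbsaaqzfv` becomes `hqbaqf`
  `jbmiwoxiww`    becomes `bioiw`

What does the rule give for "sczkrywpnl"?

ckypl

In each case the input is transformed by: keep every other character starting from the second (positions 2nd, 4th, 6th, ...).
Doing the same to "sczkrywpnl": "ckypl".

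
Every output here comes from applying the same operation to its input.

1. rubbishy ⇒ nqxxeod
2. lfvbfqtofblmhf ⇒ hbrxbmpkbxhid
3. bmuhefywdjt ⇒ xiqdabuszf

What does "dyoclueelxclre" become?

zukyhqaahtyhn

The transformation: shift every letter 4 places backward in the alphabet (wrapping around), then delete the last character.
"dyoclueelxclre" → "zukyhqaahtyhna" → "zukyhqaahtyhn".
(Check on "bmuhefywdjt": → "xiqdabuszfp" → "xiqdabuszf" ✓)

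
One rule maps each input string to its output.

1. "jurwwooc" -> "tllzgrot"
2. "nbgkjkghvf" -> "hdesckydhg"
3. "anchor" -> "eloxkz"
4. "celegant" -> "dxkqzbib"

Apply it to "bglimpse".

jmpbydif

The transformation: shift every letter 3 places backward in the alphabet (wrapping around), then swap the front and back halves of the string.
On "bglimpse": the first step gives "ydifjmpb", and the second then gives "jmpbydif".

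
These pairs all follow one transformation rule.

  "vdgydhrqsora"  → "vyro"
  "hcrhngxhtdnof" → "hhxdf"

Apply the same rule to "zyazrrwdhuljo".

zzwuo

In each case the input is transformed by: keep one character in every 3, starting at position 1 (positions 1st, 4th, 7th, ...).
For "zyazrrwdhuljo" the result is "zzwuo".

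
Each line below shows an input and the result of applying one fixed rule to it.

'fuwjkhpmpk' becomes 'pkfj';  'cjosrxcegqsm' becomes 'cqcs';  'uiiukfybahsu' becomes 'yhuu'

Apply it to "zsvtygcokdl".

The pattern: keep one character in every 3, starting at position 1 (positions 1st, 4th, 7th, ...), then move the first 2 characters to the end (rotate left by 2).
"zsvtygcokdl" → "ztcd" → "cdzt".

cdzt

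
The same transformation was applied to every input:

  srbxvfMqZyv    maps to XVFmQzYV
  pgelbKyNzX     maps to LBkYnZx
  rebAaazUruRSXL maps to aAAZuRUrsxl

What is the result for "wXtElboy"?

What's happening: flip the case of every letter, then delete the first 3 characters.
Applying both steps to "wXtElboy": "WxTeLBOY", then "eLBOY".
(Check on "rebAaazUruRSXL": → "REBaAAZuRUrsxl" → "aAAZuRUrsxl" ✓)

eLBOY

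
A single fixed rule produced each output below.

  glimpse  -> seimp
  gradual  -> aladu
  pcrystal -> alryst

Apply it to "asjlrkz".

kzjlr

Each output is the input with this applied: delete the first 2 characters, then move the last 2 characters to the front (rotate right by 2).
On "asjlrkz" that produces "kzjlr".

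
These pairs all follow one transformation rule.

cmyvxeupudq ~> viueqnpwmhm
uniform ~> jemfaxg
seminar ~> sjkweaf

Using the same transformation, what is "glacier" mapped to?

Looking at the pairs, the operation is to shift every letter 8 places backward in the alphabet (wrapping around), then move the last 2 characters to the front (rotate right by 2).
Applying both steps to "glacier": "ydsuawj", then "wjydsua".
(Check on "cmyvxeupudq": → "ueqnpwmhmvi" → "viueqnpwmhm" ✓)

wjydsua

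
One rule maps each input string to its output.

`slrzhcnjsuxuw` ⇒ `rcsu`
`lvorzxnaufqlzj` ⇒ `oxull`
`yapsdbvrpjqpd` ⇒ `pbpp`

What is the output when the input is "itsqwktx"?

ski

Each output is the input with this applied: move the first character to the end, then keep one character in every 3, starting at position 2 (positions 2nd, 5th, 8th, ...).
For "itsqwktx", step one produces "tsqwktxi"; step two turns that into "ski".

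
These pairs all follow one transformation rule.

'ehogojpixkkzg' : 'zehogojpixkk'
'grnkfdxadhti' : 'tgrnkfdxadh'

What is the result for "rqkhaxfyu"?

yrqkhaxf

The transformation: delete the last character, then move the last character to the front.
Applying both steps to "rqkhaxfyu": "rqkhaxfy", then "yrqkhaxf".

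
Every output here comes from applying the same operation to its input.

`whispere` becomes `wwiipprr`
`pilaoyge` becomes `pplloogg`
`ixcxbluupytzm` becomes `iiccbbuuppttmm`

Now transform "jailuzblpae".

jjiiuubbppee

In each case the input is transformed by: keep every other character starting from the first (positions 1st, 3rd, 5th, ...), then double every character.
For "jailuzblpae", step one produces "jiubpe"; step two turns that into "jjiiuubbppee".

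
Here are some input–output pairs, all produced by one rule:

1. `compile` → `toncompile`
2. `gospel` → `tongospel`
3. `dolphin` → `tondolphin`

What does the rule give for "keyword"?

Each output is the input with this applied: prepend "ton".
"keyword" → "tonkeyword".

tonkeyword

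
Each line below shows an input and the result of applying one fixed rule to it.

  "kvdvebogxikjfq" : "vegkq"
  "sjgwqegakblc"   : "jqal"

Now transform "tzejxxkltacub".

zxlc

In each case the input is transformed by: keep one character in every 3, starting at position 2 (positions 2nd, 5th, 8th, ...).
Applying that to "tzejxxkltacub" gives "zxlc".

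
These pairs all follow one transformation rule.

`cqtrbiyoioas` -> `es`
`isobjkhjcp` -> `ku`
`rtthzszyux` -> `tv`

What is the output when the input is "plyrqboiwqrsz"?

rn

Each output is the input with this applied: shift every letter 2 places forward in the alphabet (wrapping around), then keep only the first 2 characters.
Working it through for "plyrqboiwqrsz": intermediate "rnatsdqkystub", final "rn".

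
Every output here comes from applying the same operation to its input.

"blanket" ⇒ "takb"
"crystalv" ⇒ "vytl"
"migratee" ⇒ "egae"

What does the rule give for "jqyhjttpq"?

qyjtj

Rule — swap the first and last characters, then keep every other character starting from the first (positions 1st, 3rd, 5th, ...).
"jqyhjttpq" → "qqyhjttpj" → "qyjtj".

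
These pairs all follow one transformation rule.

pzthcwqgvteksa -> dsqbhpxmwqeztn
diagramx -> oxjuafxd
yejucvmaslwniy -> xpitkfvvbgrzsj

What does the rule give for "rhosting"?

What's happening: swap the front and back halves of the string, then shift every letter 3 places backward in the alphabet (wrapping around).
Working it through for "rhosting": intermediate "tingrhos", final "qfkdoelp".
(Check on "pzthcwqgvteksa": → "gvteksapzthcwq" → "dsqbhpxmwqeztn" ✓)

qfkdoelp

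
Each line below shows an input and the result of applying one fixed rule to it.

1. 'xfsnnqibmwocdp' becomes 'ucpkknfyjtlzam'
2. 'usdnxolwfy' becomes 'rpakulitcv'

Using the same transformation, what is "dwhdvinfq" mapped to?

ateasfkcn

Rule — shift every letter 3 places backward in the alphabet (wrapping around).
For "dwhdvinfq" the result is "ateasfkcn".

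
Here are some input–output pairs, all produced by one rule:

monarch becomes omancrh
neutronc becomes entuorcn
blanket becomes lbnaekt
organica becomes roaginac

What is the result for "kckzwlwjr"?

ckzklwjwr

The pattern: swap each adjacent pair of characters (1↔2, 3↔4, ...).
Doing the same to "kckzwlwjr": "ckzklwjwr".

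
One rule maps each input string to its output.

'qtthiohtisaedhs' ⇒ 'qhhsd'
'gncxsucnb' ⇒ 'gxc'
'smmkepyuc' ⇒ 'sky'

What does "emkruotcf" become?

The transformation: keep one character in every 3, starting at position 1 (positions 1st, 4th, 7th, ...).
So "emkruotcf" becomes "ert".

ert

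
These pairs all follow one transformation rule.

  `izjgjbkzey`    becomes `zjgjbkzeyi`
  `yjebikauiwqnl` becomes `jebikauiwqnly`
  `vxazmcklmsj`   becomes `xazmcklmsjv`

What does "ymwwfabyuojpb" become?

mwwfabyuojpby

In each case the input is transformed by: move the first character to the end.
Applying that to "ymwwfabyuojpb" gives "mwwfabyuojpby".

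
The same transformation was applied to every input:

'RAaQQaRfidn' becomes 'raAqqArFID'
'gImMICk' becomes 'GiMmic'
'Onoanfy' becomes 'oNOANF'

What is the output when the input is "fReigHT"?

Looking at the pairs, the operation is to delete the last character, then flip the case of every letter.
"fReigHT" → "FrEIGh".

FrEIGh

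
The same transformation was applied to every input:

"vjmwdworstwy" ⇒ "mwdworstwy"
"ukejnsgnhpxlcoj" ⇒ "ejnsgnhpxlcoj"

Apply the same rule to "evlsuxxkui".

lsuxxkui

Each output is the input with this applied: delete the first 2 characters.
Applying that to "evlsuxxkui" gives "lsuxxkui".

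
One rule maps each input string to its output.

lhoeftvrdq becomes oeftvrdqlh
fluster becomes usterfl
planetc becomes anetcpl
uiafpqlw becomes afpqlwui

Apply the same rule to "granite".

Each output is the input with this applied: move the first 2 characters to the end (rotate left by 2).
On "granite" that produces "anitegr".

anitegr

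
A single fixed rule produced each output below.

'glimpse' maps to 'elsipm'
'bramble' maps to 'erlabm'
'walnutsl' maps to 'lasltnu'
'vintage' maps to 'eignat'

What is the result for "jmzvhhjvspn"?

The transformation: take characters alternately from the front and the back (1st, last, 2nd, 2nd-last, ...), then delete the first character.
On "jmzvhhjvspn" that produces "nmpzsvvhjh".

nmpzsvvhjh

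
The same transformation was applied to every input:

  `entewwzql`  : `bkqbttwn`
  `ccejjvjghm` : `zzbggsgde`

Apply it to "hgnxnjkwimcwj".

Looking at the pairs, the operation is to shift every letter 3 places backward in the alphabet (wrapping around), then delete the last character.
On "hgnxnjkwimcwj": the first step gives "edkukghtfjztg", and the second then gives "edkukghtfjzt".

edkukghtfjzt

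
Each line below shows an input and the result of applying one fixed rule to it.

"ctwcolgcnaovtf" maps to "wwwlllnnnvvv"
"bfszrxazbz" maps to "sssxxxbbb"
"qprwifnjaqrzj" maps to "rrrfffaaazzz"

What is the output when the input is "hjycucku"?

The pattern: keep one character in every 3, starting at position 3 (positions 3rd, 6th, 9th, ...), then repeat every character 3 times.
Working it through for "hjycucku": intermediate "yc", final "yyyccc".

yyyccc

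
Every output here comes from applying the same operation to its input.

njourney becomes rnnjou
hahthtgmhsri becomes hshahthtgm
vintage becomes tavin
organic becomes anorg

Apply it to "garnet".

The pattern: delete the last 2 characters, then move the last 2 characters to the front (rotate right by 2).
Doing the same to "garnet": "rnga".

rnga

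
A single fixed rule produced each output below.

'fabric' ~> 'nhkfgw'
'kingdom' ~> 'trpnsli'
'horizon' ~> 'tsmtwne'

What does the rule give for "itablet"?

The pattern: shift every letter 5 places forward in the alphabet (wrapping around), then move the last 2 characters to the front (rotate right by 2).
Starting from "itablet": after the first operation, "nyfgqjy"; after the second, "jynyfgq".
(Check on "kingdom": → "pnslitr" → "trpnsli" ✓)

jynyfgq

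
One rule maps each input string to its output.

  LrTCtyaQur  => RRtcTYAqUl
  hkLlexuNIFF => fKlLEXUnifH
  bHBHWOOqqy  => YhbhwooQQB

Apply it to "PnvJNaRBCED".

dNVjnArbcep

Rule — flip the case of every letter, then swap the first and last characters.
Working it through for "PnvJNaRBCED": intermediate "pNVjnArbced", final "dNVjnArbcep".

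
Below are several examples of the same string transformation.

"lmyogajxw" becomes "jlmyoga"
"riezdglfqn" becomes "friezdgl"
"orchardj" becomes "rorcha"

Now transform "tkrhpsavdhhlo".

htkrhpsavdh

The pattern: delete the last 2 characters, then move the last character to the front.
Starting from "tkrhpsavdhhlo": after the first operation, "tkrhpsavdhh"; after the second, "htkrhpsavdh".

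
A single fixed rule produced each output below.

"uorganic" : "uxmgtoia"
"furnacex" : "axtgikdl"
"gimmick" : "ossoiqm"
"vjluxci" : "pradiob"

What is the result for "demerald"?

In each case the input is transformed by: shift every letter 6 places forward in the alphabet (wrapping around), then move the first character to the end.
On "demerald": the first step gives "jkskxgrj", and the second then gives "kskxgrjj".

kskxgrjj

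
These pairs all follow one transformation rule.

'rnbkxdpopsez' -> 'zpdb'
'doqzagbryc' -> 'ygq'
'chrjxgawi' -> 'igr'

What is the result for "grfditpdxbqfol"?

What's happening: keep one character in every 3, starting at position 3 (positions 3rd, 6th, 9th, ...), then reverse the string.
For "grfditpdxbqfol", step one produces "ftxf"; step two turns that into "fxtf".

fxtf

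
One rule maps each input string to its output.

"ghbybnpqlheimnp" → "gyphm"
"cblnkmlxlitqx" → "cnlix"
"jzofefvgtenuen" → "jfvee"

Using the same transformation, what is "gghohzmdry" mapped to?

gomy

Rule — keep one character in every 3, starting at position 1 (positions 1st, 4th, 7th, ...).
For "gghohzmdry" the result is "gomy".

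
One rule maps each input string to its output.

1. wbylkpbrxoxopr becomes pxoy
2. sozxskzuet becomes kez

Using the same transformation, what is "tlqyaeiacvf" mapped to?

ecq

Looking at the pairs, the operation is to keep one character in every 3, starting at position 3 (positions 3rd, 6th, 9th, ...), then move the first character to the end.
For "tlqyaeiacvf", step one produces "qec"; step two turns that into "ecq".
(Check on "wbylkpbrxoxopr": → "ypxo" → "pxoy" ✓)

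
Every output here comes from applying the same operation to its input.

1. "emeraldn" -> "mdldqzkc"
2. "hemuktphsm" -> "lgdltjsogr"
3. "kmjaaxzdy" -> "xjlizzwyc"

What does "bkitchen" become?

The transformation: move the last character to the front, then shift every letter 1 place backward in the alphabet (wrapping around).
"bkitchen" → "majhsbgd".

majhsbgd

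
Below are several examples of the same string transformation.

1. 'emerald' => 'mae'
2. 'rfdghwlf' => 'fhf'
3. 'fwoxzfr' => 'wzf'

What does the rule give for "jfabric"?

frj

Looking at the pairs, the operation is to move the first character to the end, then keep one character in every 3, starting at position 1 (positions 1st, 4th, 7th, ...).
On "jfabric": the first step gives "fabricj", and the second then gives "frj".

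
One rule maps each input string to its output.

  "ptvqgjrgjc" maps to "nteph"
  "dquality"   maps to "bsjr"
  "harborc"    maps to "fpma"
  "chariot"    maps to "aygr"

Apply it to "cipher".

The rule is to shift every letter 2 places backward in the alphabet (wrapping around), then keep every other character starting from the first (positions 1st, 3rd, 5th, ...).
Working it through for "cipher": intermediate "agnfcp", final "anc".
(Check on "ptvqgjrgjc": → "nrtoehpeha" → "nteph" ✓)

anc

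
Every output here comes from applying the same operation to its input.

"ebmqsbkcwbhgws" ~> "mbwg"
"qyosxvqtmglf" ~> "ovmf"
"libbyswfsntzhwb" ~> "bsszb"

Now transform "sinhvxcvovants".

Rule — keep one character in every 3, starting at position 3 (positions 3rd, 6th, 9th, ...).
So "sinhvxcvovants" becomes "nxon".

nxon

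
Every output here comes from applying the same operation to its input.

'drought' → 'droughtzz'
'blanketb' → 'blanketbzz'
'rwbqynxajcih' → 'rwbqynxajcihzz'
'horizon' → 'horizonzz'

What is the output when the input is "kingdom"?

kingdomzz

The transformation: append "zz".
On "kingdom" that produces "kingdomzz".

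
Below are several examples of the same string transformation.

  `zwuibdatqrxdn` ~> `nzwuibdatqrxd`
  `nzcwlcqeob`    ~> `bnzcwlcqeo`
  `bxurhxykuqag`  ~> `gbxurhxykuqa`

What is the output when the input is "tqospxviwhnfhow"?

Each output is the input with this applied: move the last character to the front.
"tqospxviwhnfhow" → "wtqospxviwhnfho".

wtqospxviwhnfho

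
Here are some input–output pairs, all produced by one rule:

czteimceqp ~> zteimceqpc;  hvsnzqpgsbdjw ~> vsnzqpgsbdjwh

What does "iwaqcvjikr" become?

The rule is to move the first character to the end.
"iwaqcvjikr" → "waqcvjikri".

waqcvjikri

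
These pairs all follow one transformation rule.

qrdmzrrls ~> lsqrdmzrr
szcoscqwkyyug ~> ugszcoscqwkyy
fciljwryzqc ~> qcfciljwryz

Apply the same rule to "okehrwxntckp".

The transformation: move the last 2 characters to the front (rotate right by 2).
Doing the same to "okehrwxntckp": "kpokehrwxntc".

kpokehrwxntc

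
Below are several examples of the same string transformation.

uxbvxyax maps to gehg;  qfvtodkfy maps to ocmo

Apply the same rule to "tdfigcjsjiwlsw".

Looking at the pairs, the operation is to shift every letter 9 places forward in the alphabet (wrapping around), then keep every other character starting from the second (positions 2nd, 4th, 6th, ...).
Starting from "tdfigcjsjiwlsw": after the first operation, "cmorplsbsrfubf"; after the second, "mrlbruf".

mrlbruf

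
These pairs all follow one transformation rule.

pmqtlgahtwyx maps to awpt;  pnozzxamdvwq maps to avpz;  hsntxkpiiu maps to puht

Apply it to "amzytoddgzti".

dzay

Rule — keep one character in every 3, starting at position 1 (positions 1st, 4th, 7th, ...), then swap the front and back halves of the string.
For "amzytoddgzti", step one produces "aydz"; step two turns that into "dzay".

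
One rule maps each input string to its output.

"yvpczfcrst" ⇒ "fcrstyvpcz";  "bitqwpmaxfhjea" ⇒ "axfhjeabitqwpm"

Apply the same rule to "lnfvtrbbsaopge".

bsaopgelnfvtrb

Looking at the pairs, the operation is to swap the front and back halves of the string.
So "lnfvtrbbsaopge" becomes "bsaopgelnfvtrb".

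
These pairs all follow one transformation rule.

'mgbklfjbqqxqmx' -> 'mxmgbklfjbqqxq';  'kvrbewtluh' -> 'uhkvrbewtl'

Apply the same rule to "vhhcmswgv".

The pattern: move the last 2 characters to the front (rotate right by 2).
"vhhcmswgv" → "gvvhhcmsw".

gvvhhcmsw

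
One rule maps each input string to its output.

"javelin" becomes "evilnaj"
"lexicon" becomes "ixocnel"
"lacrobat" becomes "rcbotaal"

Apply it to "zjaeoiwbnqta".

Each output is the input with this applied: swap each adjacent pair of characters (1↔2, 3↔4, ...), then move the first 2 characters to the end (rotate left by 2).
Starting from "zjaeoiwbnqta": after the first operation, "jzeaiobwqnat"; after the second, "eaiobwqnatjz".

eaiobwqnatjz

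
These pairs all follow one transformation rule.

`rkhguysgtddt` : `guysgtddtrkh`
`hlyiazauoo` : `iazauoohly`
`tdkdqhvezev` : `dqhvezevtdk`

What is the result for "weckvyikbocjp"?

kvyikbocjpwec

The pattern: move the first 3 characters to the end (rotate left by 3).
"weckvyikbocjp" → "kvyikbocjpwec".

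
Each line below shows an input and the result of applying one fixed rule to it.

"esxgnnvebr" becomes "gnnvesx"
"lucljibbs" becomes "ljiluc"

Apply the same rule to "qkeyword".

The pattern: delete the last 3 characters, then move the first 3 characters to the end (rotate left by 3).
Starting from "qkeyword": after the first operation, "qkeyw"; after the second, "ywqke".

ywqke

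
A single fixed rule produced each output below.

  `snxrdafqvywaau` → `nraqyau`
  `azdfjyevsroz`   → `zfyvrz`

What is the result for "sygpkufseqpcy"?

Each output is the input with this applied: keep every other character starting from the second (positions 2nd, 4th, 6th, ...).
On "sygpkufseqpcy" that produces "ypusqc".

ypusqc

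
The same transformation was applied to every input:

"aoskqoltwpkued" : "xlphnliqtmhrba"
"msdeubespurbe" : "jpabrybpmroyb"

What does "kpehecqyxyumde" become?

What's happening: shift every letter 3 places backward in the alphabet (wrapping around).
Applying that to "kpehecqyxyumde" gives "hmbebznvuvrjab".

hmbebznvuvrjab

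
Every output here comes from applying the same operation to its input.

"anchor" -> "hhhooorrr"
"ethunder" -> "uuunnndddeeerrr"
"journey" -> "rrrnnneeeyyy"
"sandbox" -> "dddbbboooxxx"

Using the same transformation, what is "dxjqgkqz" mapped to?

qqqgggkkkqqqzzz

Rule — delete the first 3 characters, then repeat every character 3 times.
Working it through for "dxjqgkqz": intermediate "qgkqz", final "qqqgggkkkqqqzzz".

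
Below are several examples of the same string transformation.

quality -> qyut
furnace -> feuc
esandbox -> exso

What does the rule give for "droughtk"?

The transformation: take characters alternately from the front and the back (1st, last, 2nd, 2nd-last, ...), then keep only the first 4 characters.
"droughtk" → "dkrtohug" → "dkrt".
(Check on "esandbox": → "exsoabnd" → "exso" ✓)

dkrt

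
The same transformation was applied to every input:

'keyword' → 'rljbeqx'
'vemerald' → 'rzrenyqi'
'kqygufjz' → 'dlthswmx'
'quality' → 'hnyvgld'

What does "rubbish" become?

The rule is to shift every letter 13 places forward in the alphabet (wrapping around) — i.e. ROT13, then move the first character to the end.
Applying both steps to "rubbish": "ehoovfu", then "hoovfue".

hoovfue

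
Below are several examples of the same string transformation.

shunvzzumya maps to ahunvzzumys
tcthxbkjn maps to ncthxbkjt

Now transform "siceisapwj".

jiceisapws

The transformation: swap the first and last characters.
So "siceisapwj" becomes "jiceisapws".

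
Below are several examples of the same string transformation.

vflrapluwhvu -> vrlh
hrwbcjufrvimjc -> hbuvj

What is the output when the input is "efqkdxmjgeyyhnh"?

The rule is to keep one character in every 3, starting at position 1 (positions 1st, 4th, 7th, ...).
"efqkdxmjgeyyhnh" → "ekmeh".

ekmeh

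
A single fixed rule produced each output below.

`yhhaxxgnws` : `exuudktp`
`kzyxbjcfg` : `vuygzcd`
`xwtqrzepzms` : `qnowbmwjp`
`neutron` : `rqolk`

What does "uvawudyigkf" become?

xtravfdhc

Each output is the input with this applied: delete the first 2 characters, then shift every letter 3 places backward in the alphabet (wrapping around).
Applying both steps to "uvawudyigkf": "awudyigkf", then "xtravfdhc".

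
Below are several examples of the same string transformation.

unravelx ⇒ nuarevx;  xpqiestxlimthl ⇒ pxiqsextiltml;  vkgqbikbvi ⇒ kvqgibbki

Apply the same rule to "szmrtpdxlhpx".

zsrmptxdhlx

Rule — swap each adjacent pair of characters (1↔2, 3↔4, ...), then delete the last character.
On "szmrtpdxlhpx": the first step gives "zsrmptxdhlxp", and the second then gives "zsrmptxdhlx".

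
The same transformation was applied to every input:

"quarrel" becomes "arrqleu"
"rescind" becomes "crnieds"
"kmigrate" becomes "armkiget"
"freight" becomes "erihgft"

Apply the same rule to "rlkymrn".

What's happening: sort the characters into reverse alphabetical order, then swap the first and last characters.
Doing the same to "rlkymrn": "krrnmly".

krrnmly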